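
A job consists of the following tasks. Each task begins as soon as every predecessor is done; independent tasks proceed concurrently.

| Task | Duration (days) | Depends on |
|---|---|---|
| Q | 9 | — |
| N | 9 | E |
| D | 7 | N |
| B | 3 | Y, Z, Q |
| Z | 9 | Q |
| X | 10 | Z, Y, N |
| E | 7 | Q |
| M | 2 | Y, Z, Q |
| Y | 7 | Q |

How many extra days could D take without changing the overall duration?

Q→E→N→X = 9+7+9+10 = 35 sets the makespan at 35 days.
D finishes as early as 32 and must finish by 35.
So D can slip 35 − 32 = 3 days.

3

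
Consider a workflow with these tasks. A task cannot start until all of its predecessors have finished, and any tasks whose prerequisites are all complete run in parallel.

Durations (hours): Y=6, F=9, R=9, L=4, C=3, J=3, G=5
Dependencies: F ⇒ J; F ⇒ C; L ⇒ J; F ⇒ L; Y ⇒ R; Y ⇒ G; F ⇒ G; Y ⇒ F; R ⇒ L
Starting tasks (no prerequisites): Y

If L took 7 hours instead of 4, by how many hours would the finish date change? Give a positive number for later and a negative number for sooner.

Critical path before the change: Y→F→L→J = 6+9+4+3 = 22 giving 22 hours.
Since L is critical, the +3 change carries straight to that chain (now 25 hours).
That remains the longest chain; total 25 hours.
Change in finish: 25 − 22 = +3 hours.

3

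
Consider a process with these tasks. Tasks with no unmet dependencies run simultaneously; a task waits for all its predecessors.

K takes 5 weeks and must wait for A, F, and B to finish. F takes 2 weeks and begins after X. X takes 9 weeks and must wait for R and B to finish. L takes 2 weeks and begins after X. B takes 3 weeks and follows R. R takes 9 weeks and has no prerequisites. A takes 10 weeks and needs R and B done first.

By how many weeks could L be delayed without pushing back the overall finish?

5

The longest chain is R→B→X→F→K = 9+3+9+2+5 = 28; overall finish 28 weeks.
The longest chain containing L totals 23 weeks.
So L can slip 28 − 23 = 5 weeks.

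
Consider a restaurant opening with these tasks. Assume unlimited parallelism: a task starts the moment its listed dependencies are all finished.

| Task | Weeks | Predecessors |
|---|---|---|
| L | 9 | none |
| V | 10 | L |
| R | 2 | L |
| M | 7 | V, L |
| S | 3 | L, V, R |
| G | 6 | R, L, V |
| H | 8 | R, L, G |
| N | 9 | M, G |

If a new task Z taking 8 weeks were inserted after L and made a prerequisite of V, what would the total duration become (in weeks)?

Originally the project takes 35 weeks.
With Z inserted, V now waits for max(L, Z).
New critical path: L→Z→V→M→N = 9+8+10+7+9 = 43 ⇒ 43 weeks.

43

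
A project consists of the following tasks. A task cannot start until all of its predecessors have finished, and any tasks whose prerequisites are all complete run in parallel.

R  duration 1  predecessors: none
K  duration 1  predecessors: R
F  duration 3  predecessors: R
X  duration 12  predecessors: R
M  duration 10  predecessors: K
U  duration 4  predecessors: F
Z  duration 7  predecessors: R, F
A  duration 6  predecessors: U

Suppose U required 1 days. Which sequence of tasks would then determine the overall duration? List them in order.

R, X

Baseline: R→F→U→A = 1+3+4+6 = 14 → 14 days.
Since U is critical, the -3 change carries straight to that chain (now 11 days).
The binding chain switches to R→X = 1+12 = 13; finish 13 days.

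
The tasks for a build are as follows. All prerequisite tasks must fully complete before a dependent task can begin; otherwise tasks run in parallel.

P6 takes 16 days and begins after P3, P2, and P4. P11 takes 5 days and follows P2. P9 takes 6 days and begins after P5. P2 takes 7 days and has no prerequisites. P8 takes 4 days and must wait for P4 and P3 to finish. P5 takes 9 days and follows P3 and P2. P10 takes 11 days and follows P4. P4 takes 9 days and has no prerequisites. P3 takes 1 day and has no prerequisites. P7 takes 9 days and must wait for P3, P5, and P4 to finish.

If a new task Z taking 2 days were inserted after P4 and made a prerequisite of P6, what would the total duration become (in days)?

Originally the project takes 25 days.
With Z inserted, P6 now waits for max(P3, P2, P4, Z).
New critical path: P4→Z→P6 = 9+2+16 = 27 ⇒ 27 days.

27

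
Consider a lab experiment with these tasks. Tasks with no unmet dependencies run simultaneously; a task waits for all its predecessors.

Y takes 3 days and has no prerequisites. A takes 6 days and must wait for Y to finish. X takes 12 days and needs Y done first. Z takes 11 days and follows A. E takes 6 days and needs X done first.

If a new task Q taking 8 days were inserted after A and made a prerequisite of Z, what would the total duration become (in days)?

28

Originally the schedule takes 21 days.
With Q inserted, Z now waits for max(A, Q).
New critical path: Y→A→Q→Z = 3+6+8+11 = 28 ⇒ 28 days.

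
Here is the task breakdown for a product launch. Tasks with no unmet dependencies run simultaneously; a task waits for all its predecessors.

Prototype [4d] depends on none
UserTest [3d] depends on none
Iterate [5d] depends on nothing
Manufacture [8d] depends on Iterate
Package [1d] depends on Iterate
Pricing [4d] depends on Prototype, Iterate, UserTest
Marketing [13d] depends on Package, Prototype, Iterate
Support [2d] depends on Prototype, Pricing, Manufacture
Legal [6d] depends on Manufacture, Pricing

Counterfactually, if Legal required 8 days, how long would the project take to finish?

21

Actual critical path: Iterate→Manufacture→Legal = 5+8+6 = 19 ⇒ 19 days.
Since Legal is critical, the +2 change carries straight to that chain (now 21 days).
No other chain overtakes it, so the finish is 21 days.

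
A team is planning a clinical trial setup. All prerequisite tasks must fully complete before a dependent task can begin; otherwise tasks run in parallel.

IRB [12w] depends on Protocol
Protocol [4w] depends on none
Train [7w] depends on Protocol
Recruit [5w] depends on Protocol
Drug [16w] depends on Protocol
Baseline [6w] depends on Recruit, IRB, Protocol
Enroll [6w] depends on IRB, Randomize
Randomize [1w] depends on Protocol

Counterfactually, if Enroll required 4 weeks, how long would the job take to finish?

22

As given, the longest chain is Protocol→IRB→Enroll = 4+12+6 = 22, so the finish is 22 weeks.
Since Enroll is critical, the -2 change carries straight to that chain (now 20 weeks).
Now Protocol→IRB→Baseline = 4+12+6 = 22 is longest, so the finish becomes 22 weeks.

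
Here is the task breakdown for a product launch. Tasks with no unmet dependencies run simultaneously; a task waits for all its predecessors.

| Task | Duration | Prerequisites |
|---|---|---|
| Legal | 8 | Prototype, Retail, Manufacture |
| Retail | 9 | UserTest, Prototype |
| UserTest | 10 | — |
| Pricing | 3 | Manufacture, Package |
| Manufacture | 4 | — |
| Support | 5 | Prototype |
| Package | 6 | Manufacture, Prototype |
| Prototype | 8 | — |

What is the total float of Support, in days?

14

Critical path: UserTest→Retail→Legal = 10+9+8 = 27, so the finish is 27 days.
Support finishes as early as 13 and must finish by 27.
Float = 27 − 13 = 14.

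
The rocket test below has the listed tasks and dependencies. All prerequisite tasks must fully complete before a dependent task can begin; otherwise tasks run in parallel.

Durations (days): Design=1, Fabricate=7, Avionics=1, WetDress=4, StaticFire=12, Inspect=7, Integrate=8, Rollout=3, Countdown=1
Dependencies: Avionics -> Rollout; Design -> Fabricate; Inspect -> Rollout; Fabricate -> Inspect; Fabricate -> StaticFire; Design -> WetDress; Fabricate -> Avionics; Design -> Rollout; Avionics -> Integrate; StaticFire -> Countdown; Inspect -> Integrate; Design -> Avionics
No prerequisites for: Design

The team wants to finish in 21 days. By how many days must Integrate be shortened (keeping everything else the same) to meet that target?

Current finish: 23 days; target: 21.
Integrate is on every critical path, so each day cut from Integrate cuts the finish by one (this holds down to a finish of 21).
Need 23 − 21 = 2 days off Integrate → Integrate becomes 6 days, finish becomes 21.

2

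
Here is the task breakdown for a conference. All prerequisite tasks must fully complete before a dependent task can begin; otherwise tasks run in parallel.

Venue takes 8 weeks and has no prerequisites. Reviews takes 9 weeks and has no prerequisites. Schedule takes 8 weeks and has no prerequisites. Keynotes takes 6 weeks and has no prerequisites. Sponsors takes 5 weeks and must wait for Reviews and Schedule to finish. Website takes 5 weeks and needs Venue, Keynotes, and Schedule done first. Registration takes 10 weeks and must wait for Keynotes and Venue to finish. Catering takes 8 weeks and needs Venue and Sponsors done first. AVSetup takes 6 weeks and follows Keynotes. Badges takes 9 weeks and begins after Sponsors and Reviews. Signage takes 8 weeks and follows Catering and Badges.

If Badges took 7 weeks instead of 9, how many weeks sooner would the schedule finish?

Baseline: Reviews→Sponsors→Badges→Signage = 9+5+9+8 = 31 → 31 weeks.
Badges is on the critical path; changing it to 7 makes that path 29 weeks.
The binding chain switches to Reviews→Sponsors→Catering→Signage = 9+5+8+8 = 30; finish 30 weeks.
Change in finish: 30 − 31 = -1 weeks.

1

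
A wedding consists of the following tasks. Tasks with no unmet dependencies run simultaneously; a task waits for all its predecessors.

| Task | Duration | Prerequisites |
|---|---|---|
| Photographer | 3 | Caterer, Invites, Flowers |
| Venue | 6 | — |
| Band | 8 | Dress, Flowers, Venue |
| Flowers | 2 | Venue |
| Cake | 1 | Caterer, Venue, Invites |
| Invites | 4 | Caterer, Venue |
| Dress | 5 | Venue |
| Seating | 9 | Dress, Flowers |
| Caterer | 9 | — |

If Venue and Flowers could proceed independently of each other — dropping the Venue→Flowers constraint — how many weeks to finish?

Before: longest chain Venue→Dress→Seating = 6+5+9 = 20, finish 20.
Without Venue→Flowers, Flowers's earliest start moves from 6 to 0.
New critical path: Venue→Dress→Seating = 6+5+9 = 20 ⇒ 20 weeks.

20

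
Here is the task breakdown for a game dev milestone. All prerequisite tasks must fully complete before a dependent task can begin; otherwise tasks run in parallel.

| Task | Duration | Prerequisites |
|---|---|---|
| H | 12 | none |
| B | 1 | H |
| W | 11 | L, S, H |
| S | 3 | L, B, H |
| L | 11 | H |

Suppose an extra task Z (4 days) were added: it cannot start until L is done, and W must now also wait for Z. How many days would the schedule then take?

38

Originally the schedule takes 37 days.
With Z inserted, W now waits for max(L, S, H, Z).
New critical path: H→L→Z→W = 12+11+4+11 = 38 ⇒ 38 days.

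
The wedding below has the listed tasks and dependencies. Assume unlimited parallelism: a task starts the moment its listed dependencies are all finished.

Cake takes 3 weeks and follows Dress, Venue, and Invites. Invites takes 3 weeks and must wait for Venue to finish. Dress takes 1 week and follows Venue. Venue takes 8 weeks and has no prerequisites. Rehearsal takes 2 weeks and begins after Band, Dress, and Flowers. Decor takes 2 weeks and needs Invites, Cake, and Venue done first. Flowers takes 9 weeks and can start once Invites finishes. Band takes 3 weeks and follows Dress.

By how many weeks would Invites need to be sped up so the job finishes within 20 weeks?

2

Current finish: 22 weeks; target: 20.
Invites is on every critical path, so each week cut from Invites cuts the finish by one (this holds down to a finish of 20).
Need 22 − 20 = 2 weeks off Invites → Invites becomes 1 week, finish becomes 20.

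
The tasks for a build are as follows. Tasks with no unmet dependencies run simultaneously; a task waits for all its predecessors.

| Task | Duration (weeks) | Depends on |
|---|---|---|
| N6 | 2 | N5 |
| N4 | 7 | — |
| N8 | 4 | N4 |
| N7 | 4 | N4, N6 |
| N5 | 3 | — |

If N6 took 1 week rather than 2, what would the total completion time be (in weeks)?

11

Critical path before the change: N4→N7 = 7+4 = 11 giving 11 weeks.
N6 has 2 weeks of float (longest path through it is 9).
No other chain overtakes it, so the finish is 11 weeks.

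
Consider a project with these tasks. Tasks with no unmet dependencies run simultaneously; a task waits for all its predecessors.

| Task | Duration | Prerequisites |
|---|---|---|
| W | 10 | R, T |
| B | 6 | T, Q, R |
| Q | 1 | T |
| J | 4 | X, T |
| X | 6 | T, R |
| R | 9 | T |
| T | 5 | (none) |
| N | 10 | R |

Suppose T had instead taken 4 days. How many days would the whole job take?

Critical path before the change: T→R→W = 5+9+10 = 24 giving 24 days.
T lies on that path, so at 4 days the path becomes 23 days.
That remains the longest chain; total 23 days.

23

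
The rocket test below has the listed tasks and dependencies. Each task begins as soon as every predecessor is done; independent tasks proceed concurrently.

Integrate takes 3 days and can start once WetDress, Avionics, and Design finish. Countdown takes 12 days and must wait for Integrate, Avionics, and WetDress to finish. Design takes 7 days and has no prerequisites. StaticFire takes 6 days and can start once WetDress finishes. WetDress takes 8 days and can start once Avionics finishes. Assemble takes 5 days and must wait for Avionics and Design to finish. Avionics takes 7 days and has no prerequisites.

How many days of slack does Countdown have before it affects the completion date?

0

The longest chain is Avionics→WetDress→Integrate→Countdown = 7+8+3+12 = 30; overall finish 30 days.
The longest chain containing Countdown totals 30 days.
Slack of Countdown = 18 − 18 = 0 days.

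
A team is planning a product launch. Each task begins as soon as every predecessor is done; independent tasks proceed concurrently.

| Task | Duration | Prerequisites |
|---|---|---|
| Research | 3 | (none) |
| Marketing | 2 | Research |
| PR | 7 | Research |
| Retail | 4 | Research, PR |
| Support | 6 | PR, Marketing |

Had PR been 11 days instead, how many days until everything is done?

Actual critical path: Research→PR→Support = 3+7+6 = 16 ⇒ 16 days.
Since PR is critical, the +4 change carries straight to that chain (now 20 days).
The critical path is still Research→PR→Support; finish is now 20 days.

20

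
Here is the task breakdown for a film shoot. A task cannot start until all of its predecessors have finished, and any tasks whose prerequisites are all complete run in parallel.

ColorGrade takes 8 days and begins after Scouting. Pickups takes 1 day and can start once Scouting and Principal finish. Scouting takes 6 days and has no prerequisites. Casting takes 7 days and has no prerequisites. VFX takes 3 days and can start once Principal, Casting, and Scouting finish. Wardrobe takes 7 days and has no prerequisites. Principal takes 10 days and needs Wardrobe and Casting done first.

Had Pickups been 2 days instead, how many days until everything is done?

As given, the longest chain is Casting→Principal→VFX = 7+10+3 = 20, so the finish is 20 days.
The longest path through Pickups is only 18 days, so Pickups has float 2.
That remains the longest chain; total 20 days.

20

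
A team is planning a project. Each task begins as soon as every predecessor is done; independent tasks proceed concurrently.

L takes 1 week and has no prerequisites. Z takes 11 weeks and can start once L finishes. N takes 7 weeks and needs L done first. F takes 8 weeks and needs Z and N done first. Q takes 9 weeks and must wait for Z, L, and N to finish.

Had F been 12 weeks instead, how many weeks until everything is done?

Baseline: L→Z→Q = 1+11+9 = 21 → 21 weeks.
The longest path through F is only 20 weeks, so F has float 1.
Now L→Z→F = 1+11+12 = 24 is longest, so the finish becomes 24 weeks.

24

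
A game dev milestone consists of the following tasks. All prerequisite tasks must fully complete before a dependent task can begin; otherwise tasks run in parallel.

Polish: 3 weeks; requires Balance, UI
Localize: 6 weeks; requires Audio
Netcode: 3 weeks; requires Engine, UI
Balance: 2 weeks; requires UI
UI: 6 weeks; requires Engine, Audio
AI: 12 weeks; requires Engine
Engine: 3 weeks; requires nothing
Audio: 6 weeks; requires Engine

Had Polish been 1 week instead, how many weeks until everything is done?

As given, the longest chain is Engine→Audio→UI→Balance→Polish = 3+6+6+2+3 = 20, so the finish is 20 weeks.
Polish lies on that path, so at 1 week the path becomes 18 weeks.
Now Engine→Audio→UI→Netcode = 3+6+6+3 = 18 is longest, so the finish becomes 18 weeks.

18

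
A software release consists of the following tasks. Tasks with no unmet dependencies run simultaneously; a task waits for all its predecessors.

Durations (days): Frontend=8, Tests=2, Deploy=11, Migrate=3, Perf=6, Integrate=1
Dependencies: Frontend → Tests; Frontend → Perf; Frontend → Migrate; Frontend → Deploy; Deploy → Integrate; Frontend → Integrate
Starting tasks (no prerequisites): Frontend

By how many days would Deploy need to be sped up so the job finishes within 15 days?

5

Current finish: 20 days; target: 15.
Deploy is on every critical path, so each day cut from Deploy cuts the finish by one (this holds down to a finish of 14).
Need 20 − 15 = 5 days off Deploy → Deploy becomes 6 days, finish becomes 15.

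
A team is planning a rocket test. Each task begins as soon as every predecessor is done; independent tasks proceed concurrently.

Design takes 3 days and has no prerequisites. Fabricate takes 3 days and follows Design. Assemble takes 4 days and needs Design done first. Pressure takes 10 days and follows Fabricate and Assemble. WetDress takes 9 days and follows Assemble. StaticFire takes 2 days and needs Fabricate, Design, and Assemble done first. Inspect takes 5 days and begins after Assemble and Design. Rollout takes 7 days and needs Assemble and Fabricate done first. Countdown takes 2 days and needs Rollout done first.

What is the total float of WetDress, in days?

1

The longest chain is Design→Assemble→Pressure = 3+4+10 = 17; overall finish 17 days.
The longest chain containing WetDress totals 16 days.
Float = 17 − 16 = 1.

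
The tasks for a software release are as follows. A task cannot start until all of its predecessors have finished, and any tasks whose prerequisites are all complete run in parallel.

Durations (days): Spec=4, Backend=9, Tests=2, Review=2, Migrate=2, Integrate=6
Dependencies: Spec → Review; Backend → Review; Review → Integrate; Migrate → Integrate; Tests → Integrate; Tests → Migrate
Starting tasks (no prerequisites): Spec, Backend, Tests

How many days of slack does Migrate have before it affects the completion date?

7

Critical path: Backend→Review→Integrate = 9+2+6 = 17, so the finish is 17 days.
The longest chain containing Migrate totals 10 days.
Float = 17 − 10 = 7.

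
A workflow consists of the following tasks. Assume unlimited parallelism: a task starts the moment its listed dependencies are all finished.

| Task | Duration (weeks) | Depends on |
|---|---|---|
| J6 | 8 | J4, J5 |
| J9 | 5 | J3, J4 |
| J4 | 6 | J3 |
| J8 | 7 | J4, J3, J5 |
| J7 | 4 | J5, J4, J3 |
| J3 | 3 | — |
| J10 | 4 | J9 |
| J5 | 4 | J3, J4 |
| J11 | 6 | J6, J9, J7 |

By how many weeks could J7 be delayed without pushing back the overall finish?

J3→J4→J5→J6→J11 = 3+6+4+8+6 = 27 sets the makespan at 27 weeks.
The longest chain containing J7 totals 23 weeks.
Float = 27 − 23 = 4.

4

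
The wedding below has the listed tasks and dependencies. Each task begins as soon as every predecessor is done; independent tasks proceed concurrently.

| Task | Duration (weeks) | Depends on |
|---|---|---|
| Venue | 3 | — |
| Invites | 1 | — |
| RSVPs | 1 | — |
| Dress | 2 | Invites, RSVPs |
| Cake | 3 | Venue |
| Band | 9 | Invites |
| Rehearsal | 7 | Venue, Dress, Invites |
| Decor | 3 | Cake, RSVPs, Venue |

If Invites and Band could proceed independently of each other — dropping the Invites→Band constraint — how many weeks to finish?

Before: longest chain Venue→Rehearsal = 3+7 = 10, finish 10.
Without Invites→Band, Band's earliest start moves from 1 to 0.
New critical path: Venue→Rehearsal = 3+7 = 10 ⇒ 10 weeks.

10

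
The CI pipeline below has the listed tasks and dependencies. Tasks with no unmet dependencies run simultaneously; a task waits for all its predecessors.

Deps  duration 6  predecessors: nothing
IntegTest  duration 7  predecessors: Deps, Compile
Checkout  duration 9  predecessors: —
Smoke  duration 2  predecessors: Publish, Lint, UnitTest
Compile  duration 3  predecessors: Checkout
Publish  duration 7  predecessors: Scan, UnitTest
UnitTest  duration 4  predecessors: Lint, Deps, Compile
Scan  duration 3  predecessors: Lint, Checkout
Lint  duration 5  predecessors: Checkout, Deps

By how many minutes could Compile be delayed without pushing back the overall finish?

Checkout→Lint→UnitTest→Publish→Smoke = 9+5+4+7+2 = 27 sets the makespan at 27 minutes.
The longest chain containing Compile totals 25 minutes.
So Compile can slip 14 − 12 = 2 minutes.

2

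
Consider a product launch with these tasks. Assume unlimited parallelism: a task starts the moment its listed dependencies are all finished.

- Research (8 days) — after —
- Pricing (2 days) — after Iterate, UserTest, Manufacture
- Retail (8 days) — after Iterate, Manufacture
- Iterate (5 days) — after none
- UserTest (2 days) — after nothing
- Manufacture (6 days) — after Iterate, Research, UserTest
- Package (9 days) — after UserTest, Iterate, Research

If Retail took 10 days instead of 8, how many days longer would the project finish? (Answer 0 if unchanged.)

2

Actual critical path: Research→Manufacture→Retail = 8+6+8 = 22 ⇒ 22 days.
Retail lies on that path, so at 10 days the path becomes 24 days.
No other chain overtakes it, so the finish is 24 days.
Change in finish: 24 − 22 = +2 days.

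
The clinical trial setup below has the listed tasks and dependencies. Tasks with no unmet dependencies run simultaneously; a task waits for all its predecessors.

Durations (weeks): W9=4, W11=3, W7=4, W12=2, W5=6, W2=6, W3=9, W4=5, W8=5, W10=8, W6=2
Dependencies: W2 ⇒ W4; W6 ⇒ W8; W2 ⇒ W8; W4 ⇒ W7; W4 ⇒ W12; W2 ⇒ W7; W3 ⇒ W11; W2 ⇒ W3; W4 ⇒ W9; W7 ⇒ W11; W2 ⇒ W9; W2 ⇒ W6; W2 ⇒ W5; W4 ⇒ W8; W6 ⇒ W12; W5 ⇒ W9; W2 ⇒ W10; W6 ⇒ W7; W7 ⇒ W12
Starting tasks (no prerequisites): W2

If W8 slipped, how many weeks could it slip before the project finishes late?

W2→W3→W11 = 6+9+3 = 18 sets the makespan at 18 weeks.
W8 finishes as early as 16 and must finish by 18.
Float = 18 − 16 = 2.

2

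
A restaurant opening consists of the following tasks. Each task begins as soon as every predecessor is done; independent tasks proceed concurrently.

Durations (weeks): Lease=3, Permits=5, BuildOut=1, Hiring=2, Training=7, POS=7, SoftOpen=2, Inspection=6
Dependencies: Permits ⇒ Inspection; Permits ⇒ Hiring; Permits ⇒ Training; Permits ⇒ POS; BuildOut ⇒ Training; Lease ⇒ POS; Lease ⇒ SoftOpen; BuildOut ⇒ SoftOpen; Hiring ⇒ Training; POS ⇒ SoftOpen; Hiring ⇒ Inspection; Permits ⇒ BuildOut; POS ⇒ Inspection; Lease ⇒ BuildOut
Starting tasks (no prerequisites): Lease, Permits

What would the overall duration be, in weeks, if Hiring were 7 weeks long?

Baseline: Permits→POS→Inspection = 5+7+6 = 18 → 18 weeks.
The longest path through Hiring is only 14 weeks, so Hiring has float 4.
The binding chain switches to Permits→Hiring→Training = 5+7+7 = 19; finish 19 weeks.

19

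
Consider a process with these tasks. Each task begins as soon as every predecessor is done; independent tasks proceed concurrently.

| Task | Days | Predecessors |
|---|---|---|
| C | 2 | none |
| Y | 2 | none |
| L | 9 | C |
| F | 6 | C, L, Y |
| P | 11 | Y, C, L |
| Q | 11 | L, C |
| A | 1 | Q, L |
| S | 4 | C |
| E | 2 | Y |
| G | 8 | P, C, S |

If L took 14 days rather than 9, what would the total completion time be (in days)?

35

As given, the longest chain is C→L→P→G = 2+9+11+8 = 30, so the finish is 30 days.
L lies on that path, so at 14 days the path becomes 35 days.
The critical path is still C→L→P→G; finish is now 35 days.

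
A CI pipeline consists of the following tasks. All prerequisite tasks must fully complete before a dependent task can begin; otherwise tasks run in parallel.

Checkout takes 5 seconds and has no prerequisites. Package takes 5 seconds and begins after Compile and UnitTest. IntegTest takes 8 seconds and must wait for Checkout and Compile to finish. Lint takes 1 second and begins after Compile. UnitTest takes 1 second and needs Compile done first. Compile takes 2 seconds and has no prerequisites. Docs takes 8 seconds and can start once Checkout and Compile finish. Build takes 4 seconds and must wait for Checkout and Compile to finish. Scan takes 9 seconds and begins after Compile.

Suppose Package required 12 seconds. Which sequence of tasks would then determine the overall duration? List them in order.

Compile, UnitTest, Package

Actual critical path: Checkout→IntegTest = 5+8 = 13 ⇒ 13 seconds.
The longest path through Package is only 8 seconds, so Package has float 5.
New critical path: Compile→UnitTest→Package = 2+1+12 = 15 ⇒ 15 seconds.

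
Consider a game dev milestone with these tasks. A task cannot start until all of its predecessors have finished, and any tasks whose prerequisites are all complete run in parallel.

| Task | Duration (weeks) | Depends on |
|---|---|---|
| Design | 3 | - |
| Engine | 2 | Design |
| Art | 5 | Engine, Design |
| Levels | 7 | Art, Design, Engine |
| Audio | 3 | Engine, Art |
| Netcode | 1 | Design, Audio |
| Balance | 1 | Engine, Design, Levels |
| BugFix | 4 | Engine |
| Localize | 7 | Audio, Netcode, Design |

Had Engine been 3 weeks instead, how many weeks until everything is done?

22

As given, the longest chain is Design→Engine→Art→Audio→Netcode→Localize = 3+2+5+3+1+7 = 21, so the finish is 21 weeks.
Engine lies on that path, so at 3 weeks the path becomes 22 weeks.
That remains the longest chain; total 22 weeks.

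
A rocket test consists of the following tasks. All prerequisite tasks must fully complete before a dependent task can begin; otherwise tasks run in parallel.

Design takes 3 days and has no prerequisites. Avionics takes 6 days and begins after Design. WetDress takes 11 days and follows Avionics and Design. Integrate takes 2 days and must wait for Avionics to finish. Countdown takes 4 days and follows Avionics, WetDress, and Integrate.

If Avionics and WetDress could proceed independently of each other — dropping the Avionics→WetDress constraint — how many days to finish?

18

With the dependency in place, Design→Avionics→WetDress→Countdown = 3+6+11+4 = 24 sets the finish at 24 days.
Without Avionics→WetDress, WetDress's earliest start moves from 9 to 3.
After: Design→WetDress→Countdown = 3+11+4 = 18 → 18 days.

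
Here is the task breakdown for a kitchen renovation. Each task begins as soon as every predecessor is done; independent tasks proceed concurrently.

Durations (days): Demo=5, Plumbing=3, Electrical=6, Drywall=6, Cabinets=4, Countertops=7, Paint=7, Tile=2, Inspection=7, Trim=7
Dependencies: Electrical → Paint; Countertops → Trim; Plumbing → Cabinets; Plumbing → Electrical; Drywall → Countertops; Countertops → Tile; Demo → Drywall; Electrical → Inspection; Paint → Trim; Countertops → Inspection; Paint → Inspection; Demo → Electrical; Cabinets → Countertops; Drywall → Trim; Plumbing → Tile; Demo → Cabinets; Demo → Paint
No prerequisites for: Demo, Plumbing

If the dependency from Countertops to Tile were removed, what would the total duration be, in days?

Original critical path: Demo→Electrical→Paint→Inspection = 5+6+7+7 = 25 ⇒ 25 days.
Without Countertops→Tile, Tile's earliest start moves from 18 to 3.
New critical path: Demo→Electrical→Paint→Inspection = 5+6+7+7 = 25 ⇒ 25 days.

25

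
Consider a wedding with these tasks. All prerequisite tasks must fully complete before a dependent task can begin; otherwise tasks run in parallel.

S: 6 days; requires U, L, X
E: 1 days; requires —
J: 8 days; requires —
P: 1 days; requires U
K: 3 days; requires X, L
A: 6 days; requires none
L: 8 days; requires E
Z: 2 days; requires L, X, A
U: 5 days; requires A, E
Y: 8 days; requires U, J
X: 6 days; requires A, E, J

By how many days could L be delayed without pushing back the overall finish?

J→X→S = 8+6+6 = 20 sets the makespan at 20 days.
The longest chain containing L totals 15 days.
Float = 20 − 15 = 5.

5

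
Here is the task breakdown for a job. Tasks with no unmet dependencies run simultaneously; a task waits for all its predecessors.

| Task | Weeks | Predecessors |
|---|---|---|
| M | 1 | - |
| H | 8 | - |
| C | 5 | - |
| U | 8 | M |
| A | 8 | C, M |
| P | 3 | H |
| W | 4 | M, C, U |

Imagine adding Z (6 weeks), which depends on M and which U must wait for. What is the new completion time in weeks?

19

Originally the job takes 13 weeks.
With Z inserted, U now waits for max(M, Z).
New critical path: M→Z→U→W = 1+6+8+4 = 19 ⇒ 19 weeks.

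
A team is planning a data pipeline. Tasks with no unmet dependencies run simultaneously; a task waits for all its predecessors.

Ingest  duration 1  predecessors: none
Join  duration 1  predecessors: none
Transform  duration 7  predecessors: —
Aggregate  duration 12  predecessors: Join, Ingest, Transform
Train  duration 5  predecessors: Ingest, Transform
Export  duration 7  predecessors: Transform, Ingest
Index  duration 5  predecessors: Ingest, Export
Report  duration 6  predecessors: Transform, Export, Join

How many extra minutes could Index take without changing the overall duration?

Critical path: Transform→Export→Report = 7+7+6 = 20, so the finish is 20 minutes.
Index finishes as early as 19 and must finish by 20.
Slack of Index = 15 − 14 = 1 minute.

1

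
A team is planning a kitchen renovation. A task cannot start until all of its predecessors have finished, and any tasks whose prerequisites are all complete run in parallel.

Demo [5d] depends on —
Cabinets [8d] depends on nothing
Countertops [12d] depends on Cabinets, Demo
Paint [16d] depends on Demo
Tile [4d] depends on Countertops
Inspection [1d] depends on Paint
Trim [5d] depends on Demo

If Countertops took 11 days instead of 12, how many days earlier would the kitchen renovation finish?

As given, the longest chain is Cabinets→Countertops→Tile = 8+12+4 = 24, so the finish is 24 days.
Countertops is on the critical path; changing it to 11 makes that path 23 days.
No other chain overtakes it, so the finish is 23 days.
Change in finish: 23 − 24 = -1 days.

1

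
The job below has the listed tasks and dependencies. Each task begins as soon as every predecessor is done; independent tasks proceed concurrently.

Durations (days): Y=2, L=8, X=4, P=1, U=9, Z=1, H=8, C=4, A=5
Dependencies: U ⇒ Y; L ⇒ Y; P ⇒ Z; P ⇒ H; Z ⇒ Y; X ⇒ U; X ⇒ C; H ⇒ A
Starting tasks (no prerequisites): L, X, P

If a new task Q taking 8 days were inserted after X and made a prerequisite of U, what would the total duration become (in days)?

Originally the schedule takes 15 days.
With Q inserted, U now waits for max(X, Q).
New critical path: X→Q→U→Y = 4+8+9+2 = 23 ⇒ 23 days.

23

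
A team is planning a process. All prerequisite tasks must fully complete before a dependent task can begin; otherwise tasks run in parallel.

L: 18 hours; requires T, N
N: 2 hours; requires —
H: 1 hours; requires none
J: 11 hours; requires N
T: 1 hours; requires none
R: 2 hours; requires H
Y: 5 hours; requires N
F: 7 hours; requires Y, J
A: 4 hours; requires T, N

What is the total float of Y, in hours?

The longest chain is N→L = 2+18 = 20; overall finish 20 hours.
The longest chain containing Y totals 14 hours.
Slack of Y = 8 − 2 = 6 hours.

6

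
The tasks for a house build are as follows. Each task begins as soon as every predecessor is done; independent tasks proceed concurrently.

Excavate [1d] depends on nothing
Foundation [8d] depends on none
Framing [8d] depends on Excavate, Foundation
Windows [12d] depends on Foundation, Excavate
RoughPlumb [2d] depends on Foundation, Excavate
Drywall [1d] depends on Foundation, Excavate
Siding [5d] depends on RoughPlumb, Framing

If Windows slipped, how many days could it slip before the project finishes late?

1

Foundation→Framing→Siding = 8+8+5 = 21 sets the makespan at 21 days.
Longest path through Windows: 20 days (earliest finish 20, latest finish 21).
So Windows can slip 21 − 20 = 1 day.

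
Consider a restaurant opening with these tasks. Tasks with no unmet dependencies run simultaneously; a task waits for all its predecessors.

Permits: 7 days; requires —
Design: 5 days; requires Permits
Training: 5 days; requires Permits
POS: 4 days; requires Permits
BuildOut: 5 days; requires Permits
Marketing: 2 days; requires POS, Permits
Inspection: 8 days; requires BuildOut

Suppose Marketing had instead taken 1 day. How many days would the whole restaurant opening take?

20

The binding path is Permits→BuildOut→Inspection = 7+5+8 = 20; finish at 20 days.
Marketing is off the critical path — its longest chain is 13 days, giving 7 of slack.
The critical path is still Permits→BuildOut→Inspection; finish is now 20 days.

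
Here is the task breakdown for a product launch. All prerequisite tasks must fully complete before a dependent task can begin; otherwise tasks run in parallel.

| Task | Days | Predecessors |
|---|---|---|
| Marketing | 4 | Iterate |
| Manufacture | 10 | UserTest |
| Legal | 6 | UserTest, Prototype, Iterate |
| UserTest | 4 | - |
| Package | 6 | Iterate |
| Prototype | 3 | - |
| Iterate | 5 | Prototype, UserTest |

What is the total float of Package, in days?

0

Critical path: UserTest→Iterate→Package = 4+5+6 = 15, so the finish is 15 days.
Package finishes as early as 15 and must finish by 15.
Float = 15 − 15 = 0.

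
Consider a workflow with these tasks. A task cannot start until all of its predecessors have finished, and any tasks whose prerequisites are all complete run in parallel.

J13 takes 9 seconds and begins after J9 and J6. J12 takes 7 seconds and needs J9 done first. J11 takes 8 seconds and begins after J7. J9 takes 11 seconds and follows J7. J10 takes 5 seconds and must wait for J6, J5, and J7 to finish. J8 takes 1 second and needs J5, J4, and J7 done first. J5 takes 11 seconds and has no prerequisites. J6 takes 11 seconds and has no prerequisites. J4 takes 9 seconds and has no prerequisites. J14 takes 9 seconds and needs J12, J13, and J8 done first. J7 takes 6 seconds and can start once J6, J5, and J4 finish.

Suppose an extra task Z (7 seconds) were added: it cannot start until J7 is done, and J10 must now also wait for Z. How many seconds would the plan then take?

Originally the plan takes 46 seconds.
With Z inserted, J10 now waits for max(J6, J5, J7, Z).
New critical path: J5→J7→J9→J13→J14 = 11+6+11+9+9 = 46 ⇒ 46 seconds.

46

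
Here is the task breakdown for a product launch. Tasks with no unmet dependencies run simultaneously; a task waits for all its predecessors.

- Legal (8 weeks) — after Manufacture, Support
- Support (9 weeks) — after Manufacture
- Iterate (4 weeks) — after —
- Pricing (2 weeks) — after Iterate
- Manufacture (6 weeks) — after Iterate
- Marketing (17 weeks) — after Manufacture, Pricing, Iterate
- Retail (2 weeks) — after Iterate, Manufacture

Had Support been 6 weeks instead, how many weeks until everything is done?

Critical path before the change: Iterate→Manufacture→Support→Legal = 4+6+9+8 = 27 giving 27 weeks.
Support is on the critical path; changing it to 6 makes that path 24 weeks.
New critical path: Iterate→Manufacture→Marketing = 4+6+17 = 27 ⇒ 27 weeks.

27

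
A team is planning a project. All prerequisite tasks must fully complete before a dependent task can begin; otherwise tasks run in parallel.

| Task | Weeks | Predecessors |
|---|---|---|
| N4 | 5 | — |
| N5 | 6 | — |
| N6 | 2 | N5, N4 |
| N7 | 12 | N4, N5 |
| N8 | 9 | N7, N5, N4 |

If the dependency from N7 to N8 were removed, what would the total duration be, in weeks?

Original critical path: N5→N7→N8 = 6+12+9 = 27 ⇒ 27 weeks.
Without N7→N8, N8's earliest start moves from 18 to 6.
The longest chain is now N5→N7 = 6+12 = 18, so the plan takes 18 weeks.

18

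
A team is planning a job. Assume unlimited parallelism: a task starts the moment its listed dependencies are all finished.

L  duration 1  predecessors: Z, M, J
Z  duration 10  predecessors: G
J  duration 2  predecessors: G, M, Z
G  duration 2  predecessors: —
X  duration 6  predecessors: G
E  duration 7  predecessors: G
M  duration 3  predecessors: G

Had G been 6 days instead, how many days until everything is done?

Critical path before the change: G→Z→J→L = 2+10+2+1 = 15 giving 15 days.
Since G is critical, the +4 change carries straight to that chain (now 19 days).
The critical path is still G→Z→J→L; finish is now 19 days.

19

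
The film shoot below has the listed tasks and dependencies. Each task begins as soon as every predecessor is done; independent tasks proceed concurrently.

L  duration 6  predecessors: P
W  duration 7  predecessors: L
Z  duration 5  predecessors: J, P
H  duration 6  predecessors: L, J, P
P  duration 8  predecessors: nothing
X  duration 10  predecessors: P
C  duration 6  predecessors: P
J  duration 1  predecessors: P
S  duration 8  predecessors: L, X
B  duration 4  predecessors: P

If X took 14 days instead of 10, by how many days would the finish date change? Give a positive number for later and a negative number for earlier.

4

As given, the longest chain is P→X→S = 8+10+8 = 26, so the finish is 26 days.
X is on the critical path; changing it to 14 makes that path 30 days.
The critical path is still P→X→S; finish is now 30 days.
Change in finish: 30 − 26 = +4 days.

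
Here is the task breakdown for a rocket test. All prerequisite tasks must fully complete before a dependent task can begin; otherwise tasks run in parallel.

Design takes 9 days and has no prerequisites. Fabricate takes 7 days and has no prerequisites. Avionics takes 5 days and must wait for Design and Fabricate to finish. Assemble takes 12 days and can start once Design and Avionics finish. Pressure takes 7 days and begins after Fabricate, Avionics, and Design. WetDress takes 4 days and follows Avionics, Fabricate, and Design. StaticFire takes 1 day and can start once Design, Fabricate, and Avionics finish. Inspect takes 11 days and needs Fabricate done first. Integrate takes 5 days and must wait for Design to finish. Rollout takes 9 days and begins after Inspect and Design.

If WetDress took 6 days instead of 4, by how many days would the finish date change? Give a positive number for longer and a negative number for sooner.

0

As given, the longest chain is Fabricate→Inspect→Rollout = 7+11+9 = 27, so the finish is 27 days.
WetDress is off the critical path — its longest chain is 18 days, giving 9 of slack.
No other chain overtakes it, so the finish is 27 days.
Change in finish: 27 − 27 = +0 days.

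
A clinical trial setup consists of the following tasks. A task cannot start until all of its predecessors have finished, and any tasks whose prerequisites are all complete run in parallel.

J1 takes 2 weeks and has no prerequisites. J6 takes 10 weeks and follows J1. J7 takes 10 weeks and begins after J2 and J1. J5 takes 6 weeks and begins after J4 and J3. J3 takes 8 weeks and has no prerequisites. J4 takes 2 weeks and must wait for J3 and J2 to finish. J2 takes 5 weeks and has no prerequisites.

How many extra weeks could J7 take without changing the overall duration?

1

The longest chain is J3→J4→J5 = 8+2+6 = 16; overall finish 16 weeks.
The longest chain containing J7 totals 15 weeks.
So J7 can slip 16 − 15 = 1 week.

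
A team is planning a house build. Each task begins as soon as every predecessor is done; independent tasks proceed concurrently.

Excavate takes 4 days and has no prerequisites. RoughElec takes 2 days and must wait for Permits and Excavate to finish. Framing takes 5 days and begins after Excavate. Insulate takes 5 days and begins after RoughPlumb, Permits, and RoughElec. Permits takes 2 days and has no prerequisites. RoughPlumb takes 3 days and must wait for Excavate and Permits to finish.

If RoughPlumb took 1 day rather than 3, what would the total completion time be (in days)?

Critical path before the change: Excavate→RoughPlumb→Insulate = 4+3+5 = 12 giving 12 days.
RoughPlumb lies on that path, so at 1 day the path becomes 10 days.
The binding chain switches to Excavate→RoughElec→Insulate = 4+2+5 = 11; finish 11 days.

11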